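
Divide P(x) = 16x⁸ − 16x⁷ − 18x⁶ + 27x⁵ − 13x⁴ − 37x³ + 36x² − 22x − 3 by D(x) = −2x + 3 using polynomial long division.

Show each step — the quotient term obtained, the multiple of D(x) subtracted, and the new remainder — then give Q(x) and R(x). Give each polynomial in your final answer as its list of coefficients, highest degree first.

Q = [-8, -4, 3, -9, -7, 8, -6, 2]; R = [-9]

Step 1: lead(16x⁸ − 16x⁷ − 18x⁶ + 27x⁵ − 13x⁴ − 37x³ + 36x² − 22x − 3) ÷ lead(D) = 16x⁸ ÷ −2x = −8x⁷. Subtract (−8x⁷)·D = 16x⁸ − 24x⁷. Remainder: 8x⁷ − 18x⁶ + 27x⁵ − 13x⁴ − 37x³ + 36x² − 22x − 3.
Step 2: lead(8x⁷ − 18x⁶ + 27x⁵ − 13x⁴ − 37x³ + 36x² − 22x − 3) ÷ lead(D) = 8x⁷ ÷ −2x = −4x⁶. Subtract (−4x⁶)·D = 8x⁷ − 12x⁶. Remainder: −6x⁶ + 27x⁵ − 13x⁴ − 37x³ + 36x² − 22x − 3.
Step 3: lead(−6x⁶ + 27x⁵ − 13x⁴ − 37x³ + 36x² − 22x − 3) ÷ lead(D) = −6x⁶ ÷ −2x = 3x⁵. Subtract (3x⁵)·D = −6x⁶ + 9x⁵. Remainder: 18x⁵ − 13x⁴ − 37x³ + 36x² − 22x − 3.
Step 4: lead(18x⁵ − 13x⁴ − 37x³ + 36x² − 22x − 3) ÷ lead(D) = 18x⁵ ÷ −2x = −9x⁴. Subtract (−9x⁴)·D = 18x⁵ − 27x⁴. Remainder: 14x⁴ − 37x³ + 36x² − 22x − 3.
Step 5: lead(14x⁴ − 37x³ + 36x² − 22x − 3) ÷ lead(D) = 14x⁴ ÷ −2x = −7x³. Subtract (−7x³)·D = 14x⁴ − 21x³. Remainder: −16x³ + 36x² − 22x − 3.
Step 6: lead(−16x³ + 36x² − 22x − 3) ÷ lead(D) = −16x³ ÷ −2x = 8x². Subtract (8x²)·D = −16x³ + 24x². Remainder: 12x² − 22x − 3.
Step 7: lead(12x² − 22x − 3) ÷ lead(D) = 12x² ÷ −2x = −6x. Subtract (−6x)·D = 12x² − 18x. Remainder: −4x − 3.
Step 8: lead(−4x − 3) ÷ lead(D) = −4x ÷ −2x = 2. Subtract (2)·D = −4x + 6. Remainder: −9.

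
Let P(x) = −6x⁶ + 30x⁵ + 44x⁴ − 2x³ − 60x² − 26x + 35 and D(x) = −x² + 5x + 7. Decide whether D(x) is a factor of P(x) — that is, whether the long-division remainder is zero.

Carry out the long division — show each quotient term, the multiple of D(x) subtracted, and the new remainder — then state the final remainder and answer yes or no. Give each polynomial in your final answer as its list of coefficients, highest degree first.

Step 1: lead(−6x⁶ + 30x⁵ + 44x⁴ − 2x³ − 60x² − 26x + 35) ÷ lead(D) = −6x⁶ ÷ −x² = 6x⁴. Subtract (6x⁴)·D = −6x⁶ + 30x⁵ + 42x⁴. Remainder: 2x⁴ − 2x³ − 60x² − 26x + 35.
Step 2: lead(2x⁴ − 2x³ − 60x² − 26x + 35) ÷ lead(D) = 2x⁴ ÷ −x² = −2x². Subtract (−2x²)·D = 2x⁴ − 10x³ − 14x². Remainder: 8x³ − 46x² − 26x + 35.
Step 3: lead(8x³ − 46x² − 26x + 35) ÷ lead(D) = 8x³ ÷ −x² = −8x. Subtract (−8x)·D = 8x³ − 40x² − 56x. Remainder: −6x² + 30x + 35.
Step 4: lead(−6x² + 30x + 35) ÷ lead(D) = −6x² ÷ −x² = 6. Subtract (6)·D = −6x² + 30x + 42. Remainder: −7.

R = [-7], so D(x) is not a factor of P(x). no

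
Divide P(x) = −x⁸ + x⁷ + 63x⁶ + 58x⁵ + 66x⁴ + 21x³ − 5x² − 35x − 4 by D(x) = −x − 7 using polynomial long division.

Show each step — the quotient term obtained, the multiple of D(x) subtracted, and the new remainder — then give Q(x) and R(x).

Step 1: lead(−x⁸ + x⁷ + 63x⁶ + 58x⁵ + 66x⁴ + 21x³ − 5x² − 35x − 4) ÷ lead(D) = −x⁸ ÷ −x = x⁷. Subtract (x⁷)·D = −x⁸ − 7x⁷. Remainder: 8x⁷ + 63x⁶ + 58x⁵ + 66x⁴ + 21x³ − 5x² − 35x − 4.
Step 2: lead(8x⁷ + 63x⁶ + 58x⁵ + 66x⁴ + 21x³ − 5x² − 35x − 4) ÷ lead(D) = 8x⁷ ÷ −x = −8x⁶. Subtract (−8x⁶)·D = 8x⁷ + 56x⁶. Remainder: 7x⁶ + 58x⁵ + 66x⁴ + 21x³ − 5x² − 35x − 4.
Step 3: lead(7x⁶ + 58x⁵ + 66x⁴ + 21x³ − 5x² − 35x − 4) ÷ lead(D) = 7x⁶ ÷ −x = −7x⁵. Subtract (−7x⁵)·D = 7x⁶ + 49x⁵. Remainder: 9x⁵ + 66x⁴ + 21x³ − 5x² − 35x − 4.
Step 4: lead(9x⁵ + 66x⁴ + 21x³ − 5x² − 35x − 4) ÷ lead(D) = 9x⁵ ÷ −x = −9x⁴. Subtract (−9x⁴)·D = 9x⁵ + 63x⁴. Remainder: 3x⁴ + 21x³ − 5x² − 35x − 4.
Step 5: lead(3x⁴ + 21x³ − 5x² − 35x − 4) ÷ lead(D) = 3x⁴ ÷ −x = −3x³. Subtract (−3x³)·D = 3x⁴ + 21x³. Remainder: −5x² − 35x − 4.
Step 6: lead(−5x² − 35x − 4) ÷ lead(D) = −5x² ÷ −x = 5x. Subtract (5x)·D = −5x² − 35x. Remainder: −4.

Q(x) = x⁷ − 8x⁶ − 7x⁵ − 9x⁴ − 3x³ + 5x; R(x) = −4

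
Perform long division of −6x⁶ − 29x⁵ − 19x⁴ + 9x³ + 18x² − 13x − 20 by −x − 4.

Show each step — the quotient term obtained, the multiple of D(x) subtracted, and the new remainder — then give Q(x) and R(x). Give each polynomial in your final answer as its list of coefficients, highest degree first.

Step 1: lead(−6x⁶ − 29x⁵ − 19x⁴ + 9x³ + 18x² − 13x − 20) ÷ lead(D) = −6x⁶ ÷ −x = 6x⁵. Subtract (6x⁵)·D = −6x⁶ − 24x⁵. Remainder: −5x⁵ − 19x⁴ + 9x³ + 18x² − 13x − 20.
Step 2: lead(−5x⁵ − 19x⁴ + 9x³ + 18x² − 13x − 20) ÷ lead(D) = −5x⁵ ÷ −x = 5x⁴. Subtract (5x⁴)·D = −5x⁵ − 20x⁴. Remainder: x⁴ + 9x³ + 18x² − 13x − 20.
Step 3: lead(x⁴ + 9x³ + 18x² − 13x − 20) ÷ lead(D) = x⁴ ÷ −x = −x³. Subtract (−x³)·D = x⁴ + 4x³. Remainder: 5x³ + 18x² − 13x − 20.
Step 4: lead(5x³ + 18x² − 13x − 20) ÷ lead(D) = 5x³ ÷ −x = −5x². Subtract (−5x²)·D = 5x³ + 20x². Remainder: −2x² − 13x − 20.
Step 5: lead(−2x² − 13x − 20) ÷ lead(D) = −2x² ÷ −x = 2x. Subtract (2x)·D = −2x² − 8x. Remainder: −5x − 20.
Step 6: lead(−5x − 20) ÷ lead(D) = −5x ÷ −x = 5. Subtract (5)·D = −5x − 20. Remainder: 0.

Q = [6, 5, -1, -5, 2, 5]; R = [0]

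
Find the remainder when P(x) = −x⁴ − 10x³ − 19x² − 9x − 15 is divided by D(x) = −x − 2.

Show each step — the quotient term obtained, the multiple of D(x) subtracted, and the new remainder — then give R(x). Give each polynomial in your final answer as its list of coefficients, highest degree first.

Step 1: lead(−x⁴ − 10x³ − 19x² − 9x − 15) ÷ lead(D) = −x⁴ ÷ −x = x³. Subtract (x³)·D = −x⁴ − 2x³. Remainder: −8x³ − 19x² − 9x − 15.
Step 2: lead(−8x³ − 19x² − 9x − 15) ÷ lead(D) = −8x³ ÷ −x = 8x². Subtract (8x²)·D = −8x³ − 16x². Remainder: −3x² − 9x − 15.
Step 3: lead(−3x² − 9x − 15) ÷ lead(D) = −3x² ÷ −x = 3x. Subtract (3x)·D = −3x² − 6x. Remainder: −3x − 15.
Step 4: lead(−3x − 15) ÷ lead(D) = −3x ÷ −x = 3. Subtract (3)·D = −3x − 6. Remainder: −9.

R = [-9]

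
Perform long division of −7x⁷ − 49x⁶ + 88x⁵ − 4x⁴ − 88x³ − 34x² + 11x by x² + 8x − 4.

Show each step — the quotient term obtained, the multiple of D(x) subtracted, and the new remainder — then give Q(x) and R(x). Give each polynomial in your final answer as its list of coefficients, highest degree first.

Q = [-7, 7, 4, -8, -8, -2]; R = [-5, -8]

Step 1: lead(−7x⁷ − 49x⁶ + 88x⁵ − 4x⁴ − 88x³ − 34x² + 11x) ÷ lead(D) = −7x⁷ ÷ x² = −7x⁵. Subtract (−7x⁵)·D = −7x⁷ − 56x⁶ + 28x⁵. Remainder: 7x⁶ + 60x⁵ − 4x⁴ − 88x³ − 34x² + 11x.
Step 2: lead(7x⁶ + 60x⁵ − 4x⁴ − 88x³ − 34x² + 11x) ÷ lead(D) = 7x⁶ ÷ x² = 7x⁴. Subtract (7x⁴)·D = 7x⁶ + 56x⁵ − 28x⁴. Remainder: 4x⁵ + 24x⁴ − 88x³ − 34x² + 11x.
Step 3: lead(4x⁵ + 24x⁴ − 88x³ − 34x² + 11x) ÷ lead(D) = 4x⁵ ÷ x² = 4x³. Subtract (4x³)·D = 4x⁵ + 32x⁴ − 16x³. Remainder: −8x⁴ − 72x³ − 34x² + 11x.
Step 4: lead(−8x⁴ − 72x³ − 34x² + 11x) ÷ lead(D) = −8x⁴ ÷ x² = −8x². Subtract (−8x²)·D = −8x⁴ − 64x³ + 32x². Remainder: −8x³ − 66x² + 11x.
Step 5: lead(−8x³ − 66x² + 11x) ÷ lead(D) = −8x³ ÷ x² = −8x. Subtract (−8x)·D = −8x³ − 64x² + 32x. Remainder: −2x² − 21x.
Step 6: lead(−2x² − 21x) ÷ lead(D) = −2x² ÷ x² = −2. Subtract (−2)·D = −2x² − 16x + 8. Remainder: −5x − 8.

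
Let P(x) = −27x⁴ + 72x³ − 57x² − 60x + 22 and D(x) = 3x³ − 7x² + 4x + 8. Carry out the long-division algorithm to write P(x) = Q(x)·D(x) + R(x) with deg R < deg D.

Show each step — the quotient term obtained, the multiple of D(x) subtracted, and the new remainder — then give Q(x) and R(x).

Step 1: lead(−27x⁴ + 72x³ − 57x² − 60x + 22) ÷ lead(D) = −27x⁴ ÷ 3x³ = −9x. Subtract (−9x)·D = −27x⁴ + 63x³ − 36x² − 72x. Remainder: 9x³ − 21x² + 12x + 22.
Step 2: lead(9x³ − 21x² + 12x + 22) ÷ lead(D) = 9x³ ÷ 3x³ = 3. Subtract (3)·D = 9x³ − 21x² + 12x + 24. Remainder: −2.

Q(x) = −9x + 3; R(x) = −2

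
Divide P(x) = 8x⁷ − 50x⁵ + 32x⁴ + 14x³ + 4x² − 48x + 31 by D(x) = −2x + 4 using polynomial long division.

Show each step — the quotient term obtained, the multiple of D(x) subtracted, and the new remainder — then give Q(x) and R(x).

Step 1: lead(8x⁷ − 50x⁵ + 32x⁴ + 14x³ + 4x² − 48x + 31) ÷ lead(D) = 8x⁷ ÷ −2x = −4x⁶. Subtract (−4x⁶)·D = 8x⁷ − 16x⁶. Remainder: 16x⁶ − 50x⁵ + 32x⁴ + 14x³ + 4x² − 48x + 31.
Step 2: lead(16x⁶ − 50x⁵ + 32x⁴ + 14x³ + 4x² − 48x + 31) ÷ lead(D) = 16x⁶ ÷ −2x = −8x⁵. Subtract (−8x⁵)·D = 16x⁶ − 32x⁵. Remainder: −18x⁵ + 32x⁴ + 14x³ + 4x² − 48x + 31.
Step 3: lead(−18x⁵ + 32x⁴ + 14x³ + 4x² − 48x + 31) ÷ lead(D) = −18x⁵ ÷ −2x = 9x⁴. Subtract (9x⁴)·D = −18x⁵ + 36x⁴. Remainder: −4x⁴ + 14x³ + 4x² − 48x + 31.
Step 4: lead(−4x⁴ + 14x³ + 4x² − 48x + 31) ÷ lead(D) = −4x⁴ ÷ −2x = 2x³. Subtract (2x³)·D = −4x⁴ + 8x³. Remainder: 6x³ + 4x² − 48x + 31.
Step 5: lead(6x³ + 4x² − 48x + 31) ÷ lead(D) = 6x³ ÷ −2x = −3x². Subtract (−3x²)·D = 6x³ − 12x². Remainder: 16x² − 48x + 31.
Step 6: lead(16x² − 48x + 31) ÷ lead(D) = 16x² ÷ −2x = −8x. Subtract (−8x)·D = 16x² − 32x. Remainder: −16x + 31.
Step 7: lead(−16x + 31) ÷ lead(D) = −16x ÷ −2x = 8. Subtract (8)·D = −16x + 32. Remainder: −1.

Q(x) = −4x⁶ − 8x⁵ + 9x⁴ + 2x³ − 3x² − 8x + 8; R(x) = −1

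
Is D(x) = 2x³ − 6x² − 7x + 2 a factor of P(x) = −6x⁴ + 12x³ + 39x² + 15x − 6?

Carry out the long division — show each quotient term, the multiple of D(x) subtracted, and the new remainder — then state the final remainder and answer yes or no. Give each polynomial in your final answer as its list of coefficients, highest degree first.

R = [0], so D(x) is a factor of P(x). yes

Step 1: lead(−6x⁴ + 12x³ + 39x² + 15x − 6) ÷ lead(D) = −6x⁴ ÷ 2x³ = −3x. Subtract (−3x)·D = −6x⁴ + 18x³ + 21x² − 6x. Remainder: −6x³ + 18x² + 21x − 6.
Step 2: lead(−6x³ + 18x² + 21x − 6) ÷ lead(D) = −6x³ ÷ 2x³ = −3. Subtract (−3)·D = −6x³ + 18x² + 21x − 6. Remainder: 0.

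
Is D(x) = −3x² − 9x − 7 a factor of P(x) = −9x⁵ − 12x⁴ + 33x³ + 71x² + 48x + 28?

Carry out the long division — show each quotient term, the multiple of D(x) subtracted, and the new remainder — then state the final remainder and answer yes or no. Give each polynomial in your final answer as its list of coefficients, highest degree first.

Step 1: lead(−9x⁵ − 12x⁴ + 33x³ + 71x² + 48x + 28) ÷ lead(D) = −9x⁵ ÷ −3x² = 3x³. Subtract (3x³)·D = −9x⁵ − 27x⁴ − 21x³. Remainder: 15x⁴ + 54x³ + 71x² + 48x + 28.
Step 2: lead(15x⁴ + 54x³ + 71x² + 48x + 28) ÷ lead(D) = 15x⁴ ÷ −3x² = −5x². Subtract (−5x²)·D = 15x⁴ + 45x³ + 35x². Remainder: 9x³ + 36x² + 48x + 28.
Step 3: lead(9x³ + 36x² + 48x + 28) ÷ lead(D) = 9x³ ÷ −3x² = −3x. Subtract (−3x)·D = 9x³ + 27x² + 21x. Remainder: 9x² + 27x + 28.
Step 4: lead(9x² + 27x + 28) ÷ lead(D) = 9x² ÷ −3x² = −3. Subtract (−3)·D = 9x² + 27x + 21. Remainder: 7.

R = [7], so D(x) is not a factor of P(x). no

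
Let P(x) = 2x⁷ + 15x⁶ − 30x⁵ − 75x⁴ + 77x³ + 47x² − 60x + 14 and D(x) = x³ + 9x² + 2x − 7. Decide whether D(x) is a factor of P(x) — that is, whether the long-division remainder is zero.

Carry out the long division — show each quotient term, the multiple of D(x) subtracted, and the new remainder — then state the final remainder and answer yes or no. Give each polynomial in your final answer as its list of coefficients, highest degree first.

Step 1: lead(2x⁷ + 15x⁶ − 30x⁵ − 75x⁴ + 77x³ + 47x² − 60x + 14) ÷ lead(D) = 2x⁷ ÷ x³ = 2x⁴. Subtract (2x⁴)·D = 2x⁷ + 18x⁶ + 4x⁵ − 14x⁴. Remainder: −3x⁶ − 34x⁵ − 61x⁴ + 77x³ + 47x² − 60x + 14.
Step 2: lead(−3x⁶ − 34x⁵ − 61x⁴ + 77x³ + 47x² − 60x + 14) ÷ lead(D) = −3x⁶ ÷ x³ = −3x³. Subtract (−3x³)·D = −3x⁶ − 27x⁵ − 6x⁴ + 21x³. Remainder: −7x⁵ − 55x⁴ + 56x³ + 47x² − 60x + 14.
Step 3: lead(−7x⁵ − 55x⁴ + 56x³ + 47x² − 60x + 14) ÷ lead(D) = −7x⁵ ÷ x³ = −7x². Subtract (−7x²)·D = −7x⁵ − 63x⁴ − 14x³ + 49x². Remainder: 8x⁴ + 70x³ − 2x² − 60x + 14.
Step 4: lead(8x⁴ + 70x³ − 2x² − 60x + 14) ÷ lead(D) = 8x⁴ ÷ x³ = 8x. Subtract (8x)·D = 8x⁴ + 72x³ + 16x² − 56x. Remainder: −2x³ − 18x² − 4x + 14.
Step 5: lead(−2x³ − 18x² − 4x + 14) ÷ lead(D) = −2x³ ÷ x³ = −2. Subtract (−2)·D = −2x³ − 18x² − 4x + 14. Remainder: 0.

R = [0], so D(x) is a factor of P(x). yes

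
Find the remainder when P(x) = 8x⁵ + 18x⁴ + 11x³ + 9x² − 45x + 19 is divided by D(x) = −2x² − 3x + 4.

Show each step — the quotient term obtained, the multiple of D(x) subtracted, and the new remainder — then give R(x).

R(x) = 7

Step 1: lead(8x⁵ + 18x⁴ + 11x³ + 9x² − 45x + 19) ÷ lead(D) = 8x⁵ ÷ −2x² = −4x³. Subtract (−4x³)·D = 8x⁵ + 12x⁴ − 16x³. Remainder: 6x⁴ + 27x³ + 9x² − 45x + 19.
Step 2: lead(6x⁴ + 27x³ + 9x² − 45x + 19) ÷ lead(D) = 6x⁴ ÷ −2x² = −3x². Subtract (−3x²)·D = 6x⁴ + 9x³ − 12x². Remainder: 18x³ + 21x² − 45x + 19.
Step 3: lead(18x³ + 21x² − 45x + 19) ÷ lead(D) = 18x³ ÷ −2x² = −9x. Subtract (−9x)·D = 18x³ + 27x² − 36x. Remainder: −6x² − 9x + 19.
Step 4: lead(−6x² − 9x + 19) ÷ lead(D) = −6x² ÷ −2x² = 3. Subtract (3)·D = −6x² − 9x + 12. Remainder: 7.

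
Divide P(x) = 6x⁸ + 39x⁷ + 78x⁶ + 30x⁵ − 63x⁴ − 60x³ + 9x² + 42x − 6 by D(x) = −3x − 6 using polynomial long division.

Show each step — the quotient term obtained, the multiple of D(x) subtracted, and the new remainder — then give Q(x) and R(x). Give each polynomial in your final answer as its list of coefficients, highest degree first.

Q = [-2, -9, -8, 6, 9, 2, -7, 0]; R = [-6]

Step 1: lead(6x⁸ + 39x⁷ + 78x⁶ + 30x⁵ − 63x⁴ − 60x³ + 9x² + 42x − 6) ÷ lead(D) = 6x⁸ ÷ −3x = −2x⁷. Subtract (−2x⁷)·D = 6x⁸ + 12x⁷. Remainder: 27x⁷ + 78x⁶ + 30x⁵ − 63x⁴ − 60x³ + 9x² + 42x − 6.
Step 2: lead(27x⁷ + 78x⁶ + 30x⁵ − 63x⁴ − 60x³ + 9x² + 42x − 6) ÷ lead(D) = 27x⁷ ÷ −3x = −9x⁶. Subtract (−9x⁶)·D = 27x⁷ + 54x⁶. Remainder: 24x⁶ + 30x⁵ − 63x⁴ − 60x³ + 9x² + 42x − 6.
Step 3: lead(24x⁶ + 30x⁵ − 63x⁴ − 60x³ + 9x² + 42x − 6) ÷ lead(D) = 24x⁶ ÷ −3x = −8x⁵. Subtract (−8x⁵)·D = 24x⁶ + 48x⁵. Remainder: −18x⁵ − 63x⁴ − 60x³ + 9x² + 42x − 6.
Step 4: lead(−18x⁵ − 63x⁴ − 60x³ + 9x² + 42x − 6) ÷ lead(D) = −18x⁵ ÷ −3x = 6x⁴. Subtract (6x⁴)·D = −18x⁵ − 36x⁴. Remainder: −27x⁴ − 60x³ + 9x² + 42x − 6.
Step 5: lead(−27x⁴ − 60x³ + 9x² + 42x − 6) ÷ lead(D) = −27x⁴ ÷ −3x = 9x³. Subtract (9x³)·D = −27x⁴ − 54x³. Remainder: −6x³ + 9x² + 42x − 6.
Step 6: lead(−6x³ + 9x² + 42x − 6) ÷ lead(D) = −6x³ ÷ −3x = 2x². Subtract (2x²)·D = −6x³ − 12x². Remainder: 21x² + 42x − 6.
Step 7: lead(21x² + 42x − 6) ÷ lead(D) = 21x² ÷ −3x = −7x. Subtract (−7x)·D = 21x² + 42x. Remainder: −6.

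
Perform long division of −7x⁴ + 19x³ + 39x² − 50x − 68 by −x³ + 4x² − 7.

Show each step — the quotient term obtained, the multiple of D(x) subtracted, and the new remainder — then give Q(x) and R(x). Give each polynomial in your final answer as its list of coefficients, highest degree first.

Step 1: lead(−7x⁴ + 19x³ + 39x² − 50x − 68) ÷ lead(D) = −7x⁴ ÷ −x³ = 7x. Subtract (7x)·D = −7x⁴ + 28x³ − 49x. Remainder: −9x³ + 39x² − x − 68.
Step 2: lead(−9x³ + 39x² − x − 68) ÷ lead(D) = −9x³ ÷ −x³ = 9. Subtract (9)·D = −9x³ + 36x² − 63. Remainder: 3x² − x − 5.

Q = [7, 9]; R = [3, -1, -5]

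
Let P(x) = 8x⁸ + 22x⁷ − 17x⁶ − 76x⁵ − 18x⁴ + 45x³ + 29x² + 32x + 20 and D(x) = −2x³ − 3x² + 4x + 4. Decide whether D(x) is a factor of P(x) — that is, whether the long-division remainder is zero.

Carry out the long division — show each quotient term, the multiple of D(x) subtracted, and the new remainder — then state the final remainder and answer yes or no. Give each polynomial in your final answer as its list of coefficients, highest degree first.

R = [0], so D(x) is a factor of P(x). yes

Step 1: lead(8x⁸ + 22x⁷ − 17x⁶ − 76x⁵ − 18x⁴ + 45x³ + 29x² + 32x + 20) ÷ lead(D) = 8x⁸ ÷ −2x³ = −4x⁵. Subtract (−4x⁵)·D = 8x⁸ + 12x⁷ − 16x⁶ − 16x⁵. Remainder: 10x⁷ − x⁶ − 60x⁵ − 18x⁴ + 45x³ + 29x² + 32x + 20.
Step 2: lead(10x⁷ − x⁶ − 60x⁵ − 18x⁴ + 45x³ + 29x² + 32x + 20) ÷ lead(D) = 10x⁷ ÷ −2x³ = −5x⁴. Subtract (−5x⁴)·D = 10x⁷ + 15x⁶ − 20x⁵ − 20x⁴. Remainder: −16x⁶ − 40x⁵ + 2x⁴ + 45x³ + 29x² + 32x + 20.
Step 3: lead(−16x⁶ − 40x⁵ + 2x⁴ + 45x³ + 29x² + 32x + 20) ÷ lead(D) = −16x⁶ ÷ −2x³ = 8x³. Subtract (8x³)·D = −16x⁶ − 24x⁵ + 32x⁴ + 32x³. Remainder: −16x⁵ − 30x⁴ + 13x³ + 29x² + 32x + 20.
Step 4: lead(−16x⁵ − 30x⁴ + 13x³ + 29x² + 32x + 20) ÷ lead(D) = −16x⁵ ÷ −2x³ = 8x². Subtract (8x²)·D = −16x⁵ − 24x⁴ + 32x³ + 32x². Remainder: −6x⁴ − 19x³ − 3x² + 32x + 20.
Step 5: lead(−6x⁴ − 19x³ − 3x² + 32x + 20) ÷ lead(D) = −6x⁴ ÷ −2x³ = 3x. Subtract (3x)·D = −6x⁴ − 9x³ + 12x² + 12x. Remainder: −10x³ − 15x² + 20x + 20.
Step 6: lead(−10x³ − 15x² + 20x + 20) ÷ lead(D) = −10x³ ÷ −2x³ = 5. Subtract (5)·D = −10x³ − 15x² + 20x + 20. Remainder: 0.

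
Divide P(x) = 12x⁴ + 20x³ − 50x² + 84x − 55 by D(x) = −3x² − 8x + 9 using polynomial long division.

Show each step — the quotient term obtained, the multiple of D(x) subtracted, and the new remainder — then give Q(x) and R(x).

Step 1: lead(12x⁴ + 20x³ − 50x² + 84x − 55) ÷ lead(D) = 12x⁴ ÷ −3x² = −4x². Subtract (−4x²)·D = 12x⁴ + 32x³ − 36x². Remainder: −12x³ − 14x² + 84x − 55.
Step 2: lead(−12x³ − 14x² + 84x − 55) ÷ lead(D) = −12x³ ÷ −3x² = 4x. Subtract (4x)·D = −12x³ − 32x² + 36x. Remainder: 18x² + 48x − 55.
Step 3: lead(18x² + 48x − 55) ÷ lead(D) = 18x² ÷ −3x² = −6. Subtract (−6)·D = 18x² + 48x − 54. Remainder: −1.

Q(x) = −4x² + 4x − 6; R(x) = −1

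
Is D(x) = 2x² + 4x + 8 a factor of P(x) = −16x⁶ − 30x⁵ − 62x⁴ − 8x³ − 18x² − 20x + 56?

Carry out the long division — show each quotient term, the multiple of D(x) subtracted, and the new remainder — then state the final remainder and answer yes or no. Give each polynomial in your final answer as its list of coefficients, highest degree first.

R = [0], so D(x) is a factor of P(x). yes

Step 1: lead(−16x⁶ − 30x⁵ − 62x⁴ − 8x³ − 18x² − 20x + 56) ÷ lead(D) = −16x⁶ ÷ 2x² = −8x⁴. Subtract (−8x⁴)·D = −16x⁶ − 32x⁵ − 64x⁴. Remainder: 2x⁵ + 2x⁴ − 8x³ − 18x² − 20x + 56.
Step 2: lead(2x⁵ + 2x⁴ − 8x³ − 18x² − 20x + 56) ÷ lead(D) = 2x⁵ ÷ 2x² = x³. Subtract (x³)·D = 2x⁵ + 4x⁴ + 8x³. Remainder: −2x⁴ − 16x³ − 18x² − 20x + 56.
Step 3: lead(−2x⁴ − 16x³ − 18x² − 20x + 56) ÷ lead(D) = −2x⁴ ÷ 2x² = −x². Subtract (−x²)·D = −2x⁴ − 4x³ − 8x². Remainder: −12x³ − 10x² − 20x + 56.
Step 4: lead(−12x³ − 10x² − 20x + 56) ÷ lead(D) = −12x³ ÷ 2x² = −6x. Subtract (−6x)·D = −12x³ − 24x² − 48x. Remainder: 14x² + 28x + 56.
Step 5: lead(14x² + 28x + 56) ÷ lead(D) = 14x² ÷ 2x² = 7. Subtract (7)·D = 14x² + 28x + 56. Remainder: 0.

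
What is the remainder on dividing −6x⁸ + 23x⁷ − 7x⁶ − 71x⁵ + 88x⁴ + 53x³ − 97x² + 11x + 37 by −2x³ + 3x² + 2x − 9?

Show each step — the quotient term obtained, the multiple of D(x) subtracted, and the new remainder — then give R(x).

R(x) = 2x² − 8x + 1

Step 1: lead(−6x⁸ + 23x⁷ − 7x⁶ − 71x⁵ + 88x⁴ + 53x³ − 97x² + 11x + 37) ÷ lead(D) = −6x⁸ ÷ −2x³ = 3x⁵. Subtract (3x⁵)·D = −6x⁸ + 9x⁷ + 6x⁶ − 27x⁵. Remainder: 14x⁷ − 13x⁶ − 44x⁵ + 88x⁴ + 53x³ − 97x² + 11x + 37.
Step 2: lead(14x⁷ − 13x⁶ − 44x⁵ + 88x⁴ + 53x³ − 97x² + 11x + 37) ÷ lead(D) = 14x⁷ ÷ −2x³ = −7x⁴. Subtract (−7x⁴)·D = 14x⁷ − 21x⁶ − 14x⁵ + 63x⁴. Remainder: 8x⁶ − 30x⁵ + 25x⁴ + 53x³ − 97x² + 11x + 37.
Step 3: lead(8x⁶ − 30x⁵ + 25x⁴ + 53x³ − 97x² + 11x + 37) ÷ lead(D) = 8x⁶ ÷ −2x³ = −4x³. Subtract (−4x³)·D = 8x⁶ − 12x⁵ − 8x⁴ + 36x³. Remainder: −18x⁵ + 33x⁴ + 17x³ − 97x² + 11x + 37.
Step 4: lead(−18x⁵ + 33x⁴ + 17x³ − 97x² + 11x + 37) ÷ lead(D) = −18x⁵ ÷ −2x³ = 9x². Subtract (9x²)·D = −18x⁵ + 27x⁴ + 18x³ − 81x². Remainder: 6x⁴ − x³ − 16x² + 11x + 37.
Step 5: lead(6x⁴ − x³ − 16x² + 11x + 37) ÷ lead(D) = 6x⁴ ÷ −2x³ = −3x. Subtract (−3x)·D = 6x⁴ − 9x³ − 6x² + 27x. Remainder: 8x³ − 10x² − 16x + 37.
Step 6: lead(8x³ − 10x² − 16x + 37) ÷ lead(D) = 8x³ ÷ −2x³ = −4. Subtract (−4)·D = 8x³ − 12x² − 8x + 36. Remainder: 2x² − 8x + 1.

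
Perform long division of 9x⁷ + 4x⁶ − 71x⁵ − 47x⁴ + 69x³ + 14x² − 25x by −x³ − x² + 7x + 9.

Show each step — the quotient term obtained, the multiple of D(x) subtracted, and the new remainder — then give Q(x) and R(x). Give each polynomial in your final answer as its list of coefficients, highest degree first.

Step 1: lead(9x⁷ + 4x⁶ − 71x⁵ − 47x⁴ + 69x³ + 14x² − 25x) ÷ lead(D) = 9x⁷ ÷ −x³ = −9x⁴. Subtract (−9x⁴)·D = 9x⁷ + 9x⁶ − 63x⁵ − 81x⁴. Remainder: −5x⁶ − 8x⁵ + 34x⁴ + 69x³ + 14x² − 25x.
Step 2: lead(−5x⁶ − 8x⁵ + 34x⁴ + 69x³ + 14x² − 25x) ÷ lead(D) = −5x⁶ ÷ −x³ = 5x³. Subtract (5x³)·D = −5x⁶ − 5x⁵ + 35x⁴ + 45x³. Remainder: −3x⁵ − x⁴ + 24x³ + 14x² − 25x.
Step 3: lead(−3x⁵ − x⁴ + 24x³ + 14x² − 25x) ÷ lead(D) = −3x⁵ ÷ −x³ = 3x². Subtract (3x²)·D = −3x⁵ − 3x⁴ + 21x³ + 27x². Remainder: 2x⁴ + 3x³ − 13x² − 25x.
Step 4: lead(2x⁴ + 3x³ − 13x² − 25x) ÷ lead(D) = 2x⁴ ÷ −x³ = −2x. Subtract (−2x)·D = 2x⁴ + 2x³ − 14x² − 18x. Remainder: x³ + x² − 7x.
Step 5: lead(x³ + x² − 7x) ÷ lead(D) = x³ ÷ −x³ = −1. Subtract (−1)·D = x³ + x² − 7x − 9. Remainder: 9.

Q = [-9, 5, 3, -2, -1]; R = [9]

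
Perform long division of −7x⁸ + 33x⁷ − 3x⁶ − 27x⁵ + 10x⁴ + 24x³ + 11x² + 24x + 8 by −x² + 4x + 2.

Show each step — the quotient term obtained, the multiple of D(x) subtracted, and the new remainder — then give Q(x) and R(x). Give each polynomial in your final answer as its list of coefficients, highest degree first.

Q = [7, -5, -3, 5, 4, 2, 5]; R = [-2]

Step 1: lead(−7x⁸ + 33x⁷ − 3x⁶ − 27x⁵ + 10x⁴ + 24x³ + 11x² + 24x + 8) ÷ lead(D) = −7x⁸ ÷ −x² = 7x⁶. Subtract (7x⁶)·D = −7x⁸ + 28x⁷ + 14x⁶. Remainder: 5x⁷ − 17x⁶ − 27x⁵ + 10x⁴ + 24x³ + 11x² + 24x + 8.
Step 2: lead(5x⁷ − 17x⁶ − 27x⁵ + 10x⁴ + 24x³ + 11x² + 24x + 8) ÷ lead(D) = 5x⁷ ÷ −x² = −5x⁵. Subtract (−5x⁵)·D = 5x⁷ − 20x⁶ − 10x⁵. Remainder: 3x⁶ − 17x⁵ + 10x⁴ + 24x³ + 11x² + 24x + 8.
Step 3: lead(3x⁶ − 17x⁵ + 10x⁴ + 24x³ + 11x² + 24x + 8) ÷ lead(D) = 3x⁶ ÷ −x² = −3x⁴. Subtract (−3x⁴)·D = 3x⁶ − 12x⁵ − 6x⁴. Remainder: −5x⁵ + 16x⁴ + 24x³ + 11x² + 24x + 8.
Step 4: lead(−5x⁵ + 16x⁴ + 24x³ + 11x² + 24x + 8) ÷ lead(D) = −5x⁵ ÷ −x² = 5x³. Subtract (5x³)·D = −5x⁵ + 20x⁴ + 10x³. Remainder: −4x⁴ + 14x³ + 11x² + 24x + 8.
Step 5: lead(−4x⁴ + 14x³ + 11x² + 24x + 8) ÷ lead(D) = −4x⁴ ÷ −x² = 4x². Subtract (4x²)·D = −4x⁴ + 16x³ + 8x². Remainder: −2x³ + 3x² + 24x + 8.
Step 6: lead(−2x³ + 3x² + 24x + 8) ÷ lead(D) = −2x³ ÷ −x² = 2x. Subtract (2x)·D = −2x³ + 8x² + 4x. Remainder: −5x² + 20x + 8.
Step 7: lead(−5x² + 20x + 8) ÷ lead(D) = −5x² ÷ −x² = 5. Subtract (5)·D = −5x² + 20x + 10. Remainder: −2.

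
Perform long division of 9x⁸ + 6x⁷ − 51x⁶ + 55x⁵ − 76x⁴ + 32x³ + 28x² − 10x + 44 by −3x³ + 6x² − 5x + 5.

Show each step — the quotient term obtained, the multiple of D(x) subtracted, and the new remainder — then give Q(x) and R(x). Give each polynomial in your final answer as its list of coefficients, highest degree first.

Q = [-3, -8, 6, 2, 6, 8]; R = [4]

Step 1: lead(9x⁸ + 6x⁷ − 51x⁶ + 55x⁵ − 76x⁴ + 32x³ + 28x² − 10x + 44) ÷ lead(D) = 9x⁸ ÷ −3x³ = −3x⁵. Subtract (−3x⁵)·D = 9x⁸ − 18x⁷ + 15x⁶ − 15x⁵. Remainder: 24x⁷ − 66x⁶ + 70x⁵ − 76x⁴ + 32x³ + 28x² − 10x + 44.
Step 2: lead(24x⁷ − 66x⁶ + 70x⁵ − 76x⁴ + 32x³ + 28x² − 10x + 44) ÷ lead(D) = 24x⁷ ÷ −3x³ = −8x⁴. Subtract (−8x⁴)·D = 24x⁷ − 48x⁶ + 40x⁵ − 40x⁴. Remainder: −18x⁶ + 30x⁵ − 36x⁴ + 32x³ + 28x² − 10x + 44.
Step 3: lead(−18x⁶ + 30x⁵ − 36x⁴ + 32x³ + 28x² − 10x + 44) ÷ lead(D) = −18x⁶ ÷ −3x³ = 6x³. Subtract (6x³)·D = −18x⁶ + 36x⁵ − 30x⁴ + 30x³. Remainder: −6x⁵ − 6x⁴ + 2x³ + 28x² − 10x + 44.
Step 4: lead(−6x⁵ − 6x⁴ + 2x³ + 28x² − 10x + 44) ÷ lead(D) = −6x⁵ ÷ −3x³ = 2x². Subtract (2x²)·D = −6x⁵ + 12x⁴ − 10x³ + 10x². Remainder: −18x⁴ + 12x³ + 18x² − 10x + 44.
Step 5: lead(−18x⁴ + 12x³ + 18x² − 10x + 44) ÷ lead(D) = −18x⁴ ÷ −3x³ = 6x. Subtract (6x)·D = −18x⁴ + 36x³ − 30x² + 30x. Remainder: −24x³ + 48x² − 40x + 44.
Step 6: lead(−24x³ + 48x² − 40x + 44) ÷ lead(D) = −24x³ ÷ −3x³ = 8. Subtract (8)·D = −24x³ + 48x² − 40x + 40. Remainder: 4.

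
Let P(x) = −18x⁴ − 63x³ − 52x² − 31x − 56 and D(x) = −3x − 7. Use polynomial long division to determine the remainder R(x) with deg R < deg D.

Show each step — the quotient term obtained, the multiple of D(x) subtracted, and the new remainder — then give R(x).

R(x) = 0

Step 1: lead(−18x⁴ − 63x³ − 52x² − 31x − 56) ÷ lead(D) = −18x⁴ ÷ −3x = 6x³. Subtract (6x³)·D = −18x⁴ − 42x³. Remainder: −21x³ − 52x² − 31x − 56.
Step 2: lead(−21x³ − 52x² − 31x − 56) ÷ lead(D) = −21x³ ÷ −3x = 7x². Subtract (7x²)·D = −21x³ − 49x². Remainder: −3x² − 31x − 56.
Step 3: lead(−3x² − 31x − 56) ÷ lead(D) = −3x² ÷ −3x = x. Subtract (x)·D = −3x² − 7x. Remainder: −24x − 56.
Step 4: lead(−24x − 56) ÷ lead(D) = −24x ÷ −3x = 8. Subtract (8)·D = −24x − 56. Remainder: 0.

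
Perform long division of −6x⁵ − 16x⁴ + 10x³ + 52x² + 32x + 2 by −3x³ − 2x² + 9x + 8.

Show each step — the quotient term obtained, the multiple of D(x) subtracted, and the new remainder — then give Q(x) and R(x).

Q(x) = 2x² + 4x; R(x) = 2

Step 1: lead(−6x⁵ − 16x⁴ + 10x³ + 52x² + 32x + 2) ÷ lead(D) = −6x⁵ ÷ −3x³ = 2x². Subtract (2x²)·D = −6x⁵ − 4x⁴ + 18x³ + 16x². Remainder: −12x⁴ − 8x³ + 36x² + 32x + 2.
Step 2: lead(−12x⁴ − 8x³ + 36x² + 32x + 2) ÷ lead(D) = −12x⁴ ÷ −3x³ = 4x. Subtract (4x)·D = −12x⁴ − 8x³ + 36x² + 32x. Remainder: 2.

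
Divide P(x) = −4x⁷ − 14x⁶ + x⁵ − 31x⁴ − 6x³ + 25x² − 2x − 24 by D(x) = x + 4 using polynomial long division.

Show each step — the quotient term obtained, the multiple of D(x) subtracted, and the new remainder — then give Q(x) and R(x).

Step 1: lead(−4x⁷ − 14x⁶ + x⁵ − 31x⁴ − 6x³ + 25x² − 2x − 24) ÷ lead(D) = −4x⁷ ÷ x = −4x⁶. Subtract (−4x⁶)·D = −4x⁷ − 16x⁶. Remainder: 2x⁶ + x⁵ − 31x⁴ − 6x³ + 25x² − 2x − 24.
Step 2: lead(2x⁶ + x⁵ − 31x⁴ − 6x³ + 25x² − 2x − 24) ÷ lead(D) = 2x⁶ ÷ x = 2x⁵. Subtract (2x⁵)·D = 2x⁶ + 8x⁵. Remainder: −7x⁵ − 31x⁴ − 6x³ + 25x² − 2x − 24.
Step 3: lead(−7x⁵ − 31x⁴ − 6x³ + 25x² − 2x − 24) ÷ lead(D) = −7x⁵ ÷ x = −7x⁴. Subtract (−7x⁴)·D = −7x⁵ − 28x⁴. Remainder: −3x⁴ − 6x³ + 25x² − 2x − 24.
Step 4: lead(−3x⁴ − 6x³ + 25x² − 2x − 24) ÷ lead(D) = −3x⁴ ÷ x = −3x³. Subtract (−3x³)·D = −3x⁴ − 12x³. Remainder: 6x³ + 25x² − 2x − 24.
Step 5: lead(6x³ + 25x² − 2x − 24) ÷ lead(D) = 6x³ ÷ x = 6x². Subtract (6x²)·D = 6x³ + 24x². Remainder: x² − 2x − 24.
Step 6: lead(x² − 2x − 24) ÷ lead(D) = x² ÷ x = x. Subtract (x)·D = x² + 4x. Remainder: −6x − 24.
Step 7: lead(−6x − 24) ÷ lead(D) = −6x ÷ x = −6. Subtract (−6)·D = −6x − 24. Remainder: 0.

Q(x) = −4x⁶ + 2x⁵ − 7x⁴ − 3x³ + 6x² + x − 6; R(x) = 0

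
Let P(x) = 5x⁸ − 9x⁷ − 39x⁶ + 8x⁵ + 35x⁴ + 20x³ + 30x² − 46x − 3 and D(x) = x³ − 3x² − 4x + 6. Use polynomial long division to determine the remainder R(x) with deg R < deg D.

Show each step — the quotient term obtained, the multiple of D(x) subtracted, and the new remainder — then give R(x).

R(x) = −2x² − 6x + 9

Step 1: lead(5x⁸ − 9x⁷ − 39x⁶ + 8x⁵ + 35x⁴ + 20x³ + 30x² − 46x − 3) ÷ lead(D) = 5x⁸ ÷ x³ = 5x⁵. Subtract (5x⁵)·D = 5x⁸ − 15x⁷ − 20x⁶ + 30x⁵. Remainder: 6x⁷ − 19x⁶ − 22x⁵ + 35x⁴ + 20x³ + 30x² − 46x − 3.
Step 2: lead(6x⁷ − 19x⁶ − 22x⁵ + 35x⁴ + 20x³ + 30x² − 46x − 3) ÷ lead(D) = 6x⁷ ÷ x³ = 6x⁴. Subtract (6x⁴)·D = 6x⁷ − 18x⁶ − 24x⁵ + 36x⁴. Remainder: −x⁶ + 2x⁵ − x⁴ + 20x³ + 30x² − 46x − 3.
Step 3: lead(−x⁶ + 2x⁵ − x⁴ + 20x³ + 30x² − 46x − 3) ÷ lead(D) = −x⁶ ÷ x³ = −x³. Subtract (−x³)·D = −x⁶ + 3x⁵ + 4x⁴ − 6x³. Remainder: −x⁵ − 5x⁴ + 26x³ + 30x² − 46x − 3.
Step 4: lead(−x⁵ − 5x⁴ + 26x³ + 30x² − 46x − 3) ÷ lead(D) = −x⁵ ÷ x³ = −x². Subtract (−x²)·D = −x⁵ + 3x⁴ + 4x³ − 6x². Remainder: −8x⁴ + 22x³ + 36x² − 46x − 3.
Step 5: lead(−8x⁴ + 22x³ + 36x² − 46x − 3) ÷ lead(D) = −8x⁴ ÷ x³ = −8x. Subtract (−8x)·D = −8x⁴ + 24x³ + 32x² − 48x. Remainder: −2x³ + 4x² + 2x − 3.
Step 6: lead(−2x³ + 4x² + 2x − 3) ÷ lead(D) = −2x³ ÷ x³ = −2. Subtract (−2)·D = −2x³ + 6x² + 8x − 12. Remainder: −2x² − 6x + 9.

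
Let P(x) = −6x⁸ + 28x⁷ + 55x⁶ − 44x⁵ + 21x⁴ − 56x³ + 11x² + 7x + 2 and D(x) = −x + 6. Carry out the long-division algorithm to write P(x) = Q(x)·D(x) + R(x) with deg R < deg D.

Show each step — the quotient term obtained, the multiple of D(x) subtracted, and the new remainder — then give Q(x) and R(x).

Q(x) = 6x⁷ + 8x⁶ − 7x⁵ + 2x⁴ − 9x³ + 2x² + x − 1; R(x) = 8

Step 1: lead(−6x⁸ + 28x⁷ + 55x⁶ − 44x⁵ + 21x⁴ − 56x³ + 11x² + 7x + 2) ÷ lead(D) = −6x⁸ ÷ −x = 6x⁷. Subtract (6x⁷)·D = −6x⁸ + 36x⁷. Remainder: −8x⁷ + 55x⁶ − 44x⁵ + 21x⁴ − 56x³ + 11x² + 7x + 2.
Step 2: lead(−8x⁷ + 55x⁶ − 44x⁵ + 21x⁴ − 56x³ + 11x² + 7x + 2) ÷ lead(D) = −8x⁷ ÷ −x = 8x⁶. Subtract (8x⁶)·D = −8x⁷ + 48x⁶. Remainder: 7x⁶ − 44x⁵ + 21x⁴ − 56x³ + 11x² + 7x + 2.
Step 3: lead(7x⁶ − 44x⁵ + 21x⁴ − 56x³ + 11x² + 7x + 2) ÷ lead(D) = 7x⁶ ÷ −x = −7x⁵. Subtract (−7x⁵)·D = 7x⁶ − 42x⁵. Remainder: −2x⁵ + 21x⁴ − 56x³ + 11x² + 7x + 2.
Step 4: lead(−2x⁵ + 21x⁴ − 56x³ + 11x² + 7x + 2) ÷ lead(D) = −2x⁵ ÷ −x = 2x⁴. Subtract (2x⁴)·D = −2x⁵ + 12x⁴. Remainder: 9x⁴ − 56x³ + 11x² + 7x + 2.
Step 5: lead(9x⁴ − 56x³ + 11x² + 7x + 2) ÷ lead(D) = 9x⁴ ÷ −x = −9x³. Subtract (−9x³)·D = 9x⁴ − 54x³. Remainder: −2x³ + 11x² + 7x + 2.
Step 6: lead(−2x³ + 11x² + 7x + 2) ÷ lead(D) = −2x³ ÷ −x = 2x². Subtract (2x²)·D = −2x³ + 12x². Remainder: −x² + 7x + 2.
Step 7: lead(−x² + 7x + 2) ÷ lead(D) = −x² ÷ −x = x. Subtract (x)·D = −x² + 6x. Remainder: x + 2.
Step 8: lead(x + 2) ÷ lead(D) = x ÷ −x = −1. Subtract (−1)·D = x − 6. Remainder: 8.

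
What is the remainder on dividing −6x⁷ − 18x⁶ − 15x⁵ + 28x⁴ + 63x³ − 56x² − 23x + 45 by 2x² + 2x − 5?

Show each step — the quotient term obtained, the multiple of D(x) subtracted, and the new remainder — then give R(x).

R(x) = 0

Step 1: lead(−6x⁷ − 18x⁶ − 15x⁵ + 28x⁴ + 63x³ − 56x² − 23x + 45) ÷ lead(D) = −6x⁷ ÷ 2x² = −3x⁵. Subtract (−3x⁵)·D = −6x⁷ − 6x⁶ + 15x⁵. Remainder: −12x⁶ − 30x⁵ + 28x⁴ + 63x³ − 56x² − 23x + 45.
Step 2: lead(−12x⁶ − 30x⁵ + 28x⁴ + 63x³ − 56x² − 23x + 45) ÷ lead(D) = −12x⁶ ÷ 2x² = −6x⁴. Subtract (−6x⁴)·D = −12x⁶ − 12x⁵ + 30x⁴. Remainder: −18x⁵ − 2x⁴ + 63x³ − 56x² − 23x + 45.
Step 3: lead(−18x⁵ − 2x⁴ + 63x³ − 56x² − 23x + 45) ÷ lead(D) = −18x⁵ ÷ 2x² = −9x³. Subtract (−9x³)·D = −18x⁵ − 18x⁴ + 45x³. Remainder: 16x⁴ + 18x³ − 56x² − 23x + 45.
Step 4: lead(16x⁴ + 18x³ − 56x² − 23x + 45) ÷ lead(D) = 16x⁴ ÷ 2x² = 8x². Subtract (8x²)·D = 16x⁴ + 16x³ − 40x². Remainder: 2x³ − 16x² − 23x + 45.
Step 5: lead(2x³ − 16x² − 23x + 45) ÷ lead(D) = 2x³ ÷ 2x² = x. Subtract (x)·D = 2x³ + 2x² − 5x. Remainder: −18x² − 18x + 45.
Step 6: lead(−18x² − 18x + 45) ÷ lead(D) = −18x² ÷ 2x² = −9. Subtract (−9)·D = −18x² − 18x + 45. Remainder: 0.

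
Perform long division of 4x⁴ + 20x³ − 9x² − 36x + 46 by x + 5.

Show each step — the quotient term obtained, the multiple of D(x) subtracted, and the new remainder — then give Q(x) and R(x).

Q(x) = 4x³ − 9x + 9; R(x) = 1

Step 1: lead(4x⁴ + 20x³ − 9x² − 36x + 46) ÷ lead(D) = 4x⁴ ÷ x = 4x³. Subtract (4x³)·D = 4x⁴ + 20x³. Remainder: −9x² − 36x + 46.
Step 2: lead(−9x² − 36x + 46) ÷ lead(D) = −9x² ÷ x = −9x. Subtract (−9x)·D = −9x² − 45x. Remainder: 9x + 46.
Step 3: lead(9x + 46) ÷ lead(D) = 9x ÷ x = 9. Subtract (9)·D = 9x + 45. Remainder: 1.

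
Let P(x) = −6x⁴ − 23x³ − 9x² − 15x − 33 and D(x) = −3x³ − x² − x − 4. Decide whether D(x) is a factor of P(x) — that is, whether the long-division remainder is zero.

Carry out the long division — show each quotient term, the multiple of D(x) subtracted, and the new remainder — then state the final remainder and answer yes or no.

R(x) = −5, so D(x) is not a factor of P(x). no

Step 1: lead(−6x⁴ − 23x³ − 9x² − 15x − 33) ÷ lead(D) = −6x⁴ ÷ −3x³ = 2x. Subtract (2x)·D = −6x⁴ − 2x³ − 2x² − 8x. Remainder: −21x³ − 7x² − 7x − 33.
Step 2: lead(−21x³ − 7x² − 7x − 33) ÷ lead(D) = −21x³ ÷ −3x³ = 7. Subtract (7)·D = −21x³ − 7x² − 7x − 28. Remainder: −5.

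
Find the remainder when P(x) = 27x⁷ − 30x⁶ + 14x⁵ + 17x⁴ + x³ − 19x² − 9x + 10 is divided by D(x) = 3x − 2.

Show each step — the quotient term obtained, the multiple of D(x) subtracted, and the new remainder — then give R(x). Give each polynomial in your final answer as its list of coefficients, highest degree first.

Step 1: lead(27x⁷ − 30x⁶ + 14x⁵ + 17x⁴ + x³ − 19x² − 9x + 10) ÷ lead(D) = 27x⁷ ÷ 3x = 9x⁶. Subtract (9x⁶)·D = 27x⁷ − 18x⁶. Remainder: −12x⁶ + 14x⁵ + 17x⁴ + x³ − 19x² − 9x + 10.
Step 2: lead(−12x⁶ + 14x⁵ + 17x⁴ + x³ − 19x² − 9x + 10) ÷ lead(D) = −12x⁶ ÷ 3x = −4x⁵. Subtract (−4x⁵)·D = −12x⁶ + 8x⁵. Remainder: 6x⁵ + 17x⁴ + x³ − 19x² − 9x + 10.
Step 3: lead(6x⁵ + 17x⁴ + x³ − 19x² − 9x + 10) ÷ lead(D) = 6x⁵ ÷ 3x = 2x⁴. Subtract (2x⁴)·D = 6x⁵ − 4x⁴. Remainder: 21x⁴ + x³ − 19x² − 9x + 10.
Step 4: lead(21x⁴ + x³ − 19x² − 9x + 10) ÷ lead(D) = 21x⁴ ÷ 3x = 7x³. Subtract (7x³)·D = 21x⁴ − 14x³. Remainder: 15x³ − 19x² − 9x + 10.
Step 5: lead(15x³ − 19x² − 9x + 10) ÷ lead(D) = 15x³ ÷ 3x = 5x². Subtract (5x²)·D = 15x³ − 10x². Remainder: −9x² − 9x + 10.
Step 6: lead(−9x² − 9x + 10) ÷ lead(D) = −9x² ÷ 3x = −3x. Subtract (−3x)·D = −9x² + 6x. Remainder: −15x + 10.
Step 7: lead(−15x + 10) ÷ lead(D) = −15x ÷ 3x = −5. Subtract (−5)·D = −15x + 10. Remainder: 0.

R = [0]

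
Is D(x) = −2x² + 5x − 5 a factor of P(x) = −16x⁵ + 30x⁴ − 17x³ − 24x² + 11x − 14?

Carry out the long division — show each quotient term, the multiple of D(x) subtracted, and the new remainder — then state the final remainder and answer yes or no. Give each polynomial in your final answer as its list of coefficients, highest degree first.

R = [6, -4], so D(x) is not a factor of P(x). no

Step 1: lead(−16x⁵ + 30x⁴ − 17x³ − 24x² + 11x − 14) ÷ lead(D) = −16x⁵ ÷ −2x² = 8x³. Subtract (8x³)·D = −16x⁵ + 40x⁴ − 40x³. Remainder: −10x⁴ + 23x³ − 24x² + 11x − 14.
Step 2: lead(−10x⁴ + 23x³ − 24x² + 11x − 14) ÷ lead(D) = −10x⁴ ÷ −2x² = 5x². Subtract (5x²)·D = −10x⁴ + 25x³ − 25x². Remainder: −2x³ + x² + 11x − 14.
Step 3: lead(−2x³ + x² + 11x − 14) ÷ lead(D) = −2x³ ÷ −2x² = x. Subtract (x)·D = −2x³ + 5x² − 5x. Remainder: −4x² + 16x − 14.
Step 4: lead(−4x² + 16x − 14) ÷ lead(D) = −4x² ÷ −2x² = 2. Subtract (2)·D = −4x² + 10x − 10. Remainder: 6x − 4.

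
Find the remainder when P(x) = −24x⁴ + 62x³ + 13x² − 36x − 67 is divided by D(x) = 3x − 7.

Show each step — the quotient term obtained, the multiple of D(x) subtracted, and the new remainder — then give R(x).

R(x) = −4

Step 1: lead(−24x⁴ + 62x³ + 13x² − 36x − 67) ÷ lead(D) = −24x⁴ ÷ 3x = −8x³. Subtract (−8x³)·D = −24x⁴ + 56x³. Remainder: 6x³ + 13x² − 36x − 67.
Step 2: lead(6x³ + 13x² − 36x − 67) ÷ lead(D) = 6x³ ÷ 3x = 2x². Subtract (2x²)·D = 6x³ − 14x². Remainder: 27x² − 36x − 67.
Step 3: lead(27x² − 36x − 67) ÷ lead(D) = 27x² ÷ 3x = 9x. Subtract (9x)·D = 27x² − 63x. Remainder: 27x − 67.
Step 4: lead(27x − 67) ÷ lead(D) = 27x ÷ 3x = 9. Subtract (9)·D = 27x − 63. Remainder: −4.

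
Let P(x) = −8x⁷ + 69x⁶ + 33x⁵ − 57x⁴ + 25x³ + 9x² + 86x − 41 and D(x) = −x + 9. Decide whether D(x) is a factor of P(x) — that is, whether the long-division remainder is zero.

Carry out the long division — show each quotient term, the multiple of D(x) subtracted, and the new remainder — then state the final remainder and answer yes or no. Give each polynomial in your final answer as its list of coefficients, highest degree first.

R = [4], so D(x) is not a factor of P(x). no

Step 1: lead(−8x⁷ + 69x⁶ + 33x⁵ − 57x⁴ + 25x³ + 9x² + 86x − 41) ÷ lead(D) = −8x⁷ ÷ −x = 8x⁶. Subtract (8x⁶)·D = −8x⁷ + 72x⁶. Remainder: −3x⁶ + 33x⁵ − 57x⁴ + 25x³ + 9x² + 86x − 41.
Step 2: lead(−3x⁶ + 33x⁵ − 57x⁴ + 25x³ + 9x² + 86x − 41) ÷ lead(D) = −3x⁶ ÷ −x = 3x⁵. Subtract (3x⁵)·D = −3x⁶ + 27x⁵. Remainder: 6x⁵ − 57x⁴ + 25x³ + 9x² + 86x − 41.
Step 3: lead(6x⁵ − 57x⁴ + 25x³ + 9x² + 86x − 41) ÷ lead(D) = 6x⁵ ÷ −x = −6x⁴. Subtract (−6x⁴)·D = 6x⁵ − 54x⁴. Remainder: −3x⁴ + 25x³ + 9x² + 86x − 41.
Step 4: lead(−3x⁴ + 25x³ + 9x² + 86x − 41) ÷ lead(D) = −3x⁴ ÷ −x = 3x³. Subtract (3x³)·D = −3x⁴ + 27x³. Remainder: −2x³ + 9x² + 86x − 41.
Step 5: lead(−2x³ + 9x² + 86x − 41) ÷ lead(D) = −2x³ ÷ −x = 2x². Subtract (2x²)·D = −2x³ + 18x². Remainder: −9x² + 86x − 41.
Step 6: lead(−9x² + 86x − 41) ÷ lead(D) = −9x² ÷ −x = 9x. Subtract (9x)·D = −9x² + 81x. Remainder: 5x − 41.
Step 7: lead(5x − 41) ÷ lead(D) = 5x ÷ −x = −5. Subtract (−5)·D = 5x − 45. Remainder: 4.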